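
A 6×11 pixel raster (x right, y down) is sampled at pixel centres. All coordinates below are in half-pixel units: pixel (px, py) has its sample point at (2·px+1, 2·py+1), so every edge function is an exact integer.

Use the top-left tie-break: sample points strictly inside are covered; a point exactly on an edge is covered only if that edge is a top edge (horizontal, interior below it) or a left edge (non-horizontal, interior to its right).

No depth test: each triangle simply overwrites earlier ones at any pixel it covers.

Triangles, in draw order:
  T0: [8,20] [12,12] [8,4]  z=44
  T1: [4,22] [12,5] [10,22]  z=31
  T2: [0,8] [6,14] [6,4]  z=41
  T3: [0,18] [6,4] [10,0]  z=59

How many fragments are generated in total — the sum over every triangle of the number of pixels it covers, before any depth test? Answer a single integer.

T0:
  2·area = 64  (B↔C swapped to make it positive)
  edge (8, 20)→(8, 4): d=(0,-16) top-left  bias=+0
  edge (8, 4)→(12, 12): d=(4,8) right/bottom  bias=-1
  edge (12, 12)→(8, 20): d=(-4,8) right/bottom  bias=-1
    (4,3)@(9, 7): e=[16,4,44] → █
    (5,3)@(11, 7): e=[48,-12,28] → ·
    (4,4)@(9, 9): e=[16,12,36] → █
    (5,4)@(11, 9): e=[48,-4,20] → ·
    (4,5)@(9, 11): e=[16,20,28] → █
    (5,5)@(11, 11): e=[48,4,12] → █
    (4,6)@(9, 13): e=[16,28,20] → █
    (4,7)@(9, 15): e=[16,36,12] → █
    (5,7)@(11, 15): e=[48,20,-4] → ·
    (4,8)@(9, 17): e=[16,44,4] → █
    (5,8)@(11, 17): e=[48,28,-12] → ·
    (4,9)@(9, 19): e=[16,52,-4] → ·
  covered (8 px):
    · · · · · ·
    · · · · · ·
    · · · · · ·
    · · · · █ ·
    · · · · █ ·
    · · · · █ █
    · · · · █ █
    · · · · █ ·
    · · · · █ ·
    · · · · · ·
    · · · · · ·
T1:
  2·area = 102
  edge (4, 22)→(12, 5): d=(8,-17) top-left  bias=+0
  edge (12, 5)→(10, 22): d=(-2,17) right/bottom  bias=-1
  edge (10, 22)→(4, 22): d=(-6,0) right/bottom  bias=-1
    (5,4)@(11, 9): e=[15,9,78] → █
    (5,5)@(11, 11): e=[31,5,66] → █
    (4,6)@(9, 13): e=[13,35,54] → █
    (4,7)@(9, 15): e=[29,31,42] → █
    (5,7)@(11, 15): e=[63,-3,42] → ·
    (3,8)@(7, 17): e=[11,61,30] → █
    (5,8)@(11, 17): e=[79,-7,30] → ·
    (3,9)@(7, 19): e=[27,57,18] → █
    (5,9)@(11, 19): e=[95,-11,18] → ·
    (2,10)@(5, 21): e=[9,87,6] → █
    (5,10)@(11, 21): e=[111,-15,6] → ·
  covered (12 px):
    · · · · · ·
    · · · · · ·
    · · · · · ·
    · · · · · ·
    · · · · · █
    · · · · · █
    · · · · █ █
    · · · · █ ·
    · · · █ █ ·
    · · · █ █ ·
    · · █ █ █ ·
T2:
  2·area = 60  (B↔C swapped to make it positive)
  edge (0, 8)→(6, 4): d=(6,-4) top-left  bias=+0
  edge (6, 4)→(6, 14): d=(0,10) right/bottom  bias=-1
  edge (6, 14)→(0, 8): d=(-6,-6) top-left  bias=+0
    (2,2)@(5, 5): e=[2,10,48] → █
    (3,2)@(7, 5): e=[10,-10,60] → ·
    (1,3)@(3, 7): e=[6,30,24] → █
    (3,3)@(7, 7): e=[22,-10,48] → ·
    (0,4)@(1, 9): e=[10,50,0] → █  [on edge]
    (3,4)@(7, 9): e=[34,-10,36] → ·
    (0,5)@(1, 11): e=[22,50,-12] → ·
    (1,5)@(3, 11): e=[30,30,0] → █  [on edge]
    (3,5)@(7, 11): e=[46,-10,24] → ·
    (1,6)@(3, 13): e=[42,30,-12] → ·
    (2,6)@(5, 13): e=[50,10,0] → █  [on edge]
    (3,6)@(7, 13): e=[58,-10,12] → ·
    (3,7)@(7, 15): e=[70,-10,0] → ·  [on edge]
    (4,8)@(9, 17): e=[90,-30,0] → ·  [on edge]
    (5,9)@(11, 19): e=[110,-50,0] → ·  [on edge]
  covered (9 px):
    · · · · · ·
    · · · · · ·
    · · █ · · ·
    · █ █ · · ·
    █ █ █ · · ·
    · █ █ · · ·
    · · █ · · ·
    · · · · · ·
    · · · · · ·
    · · · · · ·
    · · · · · ·
T3:
  2·area = 32
  edge (0, 18)→(6, 4): d=(6,-14) top-left  bias=+0
  edge (6, 4)→(10, 0): d=(4,-4) top-left  bias=+0
  edge (10, 0)→(0, 18): d=(-10,18) right/bottom  bias=-1
    (4,0)@(9, 1): e=[24,0,8] → █  [on edge]
    (5,0)@(11, 1): e=[52,8,-28] → ·
    (3,1)@(7, 3): e=[8,0,24] → █  [on edge]
    (4,1)@(9, 3): e=[36,8,-12] → ·
    (2,2)@(5, 5): e=[-8,0,40] → ·  [on edge]
    (3,2)@(7, 5): e=[20,8,4] → █
    (4,2)@(9, 5): e=[48,16,-32] → ·
    (1,3)@(3, 7): e=[-24,0,56] → ·  [on edge]
    (2,3)@(5, 7): e=[4,8,20] → █
    (3,3)@(7, 7): e=[32,16,-16] → ·
    (0,4)@(1, 9): e=[-40,0,72] → ·  [on edge]
    (2,4)@(5, 9): e=[16,16,0] → ·  [on edge]
    (1,5)@(3, 11): e=[0,16,16] → █  [on edge]
  covered (5 px):
    · · · · █ ·
    · · · █ · ·
    · · · █ · ·
    · · █ · · ·
    · · · · · ·
    · █ · · · ·
    · · · · · ·
    · · · · · ·
    · · · · · ·
    · · · · · ·
    · · · · · ·

Result: 34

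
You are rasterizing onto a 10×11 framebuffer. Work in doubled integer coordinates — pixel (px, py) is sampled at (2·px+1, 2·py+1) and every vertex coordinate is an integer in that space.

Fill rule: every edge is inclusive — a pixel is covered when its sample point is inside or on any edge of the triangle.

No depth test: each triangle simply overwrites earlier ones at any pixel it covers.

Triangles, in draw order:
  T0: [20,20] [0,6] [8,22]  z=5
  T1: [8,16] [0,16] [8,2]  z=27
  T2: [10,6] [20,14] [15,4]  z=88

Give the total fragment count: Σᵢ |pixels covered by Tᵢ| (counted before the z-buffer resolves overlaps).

T0:
  2·area = 208  (B↔C swapped to make it positive)
  edge (20, 20)→(8, 22): d=(-12,2) inclusive
  edge (8, 22)→(0, 6): d=(-8,-16) inclusive
  edge (0, 6)→(20, 20): d=(20,14) inclusive
    (0,3)@(1, 7): e=[194,8,6] → X
    (1,3)@(3, 7): e=[190,40,-22] → .
    (0,4)@(1, 9): e=[170,-8,46] → .
    (1,4)@(3, 9): e=[166,24,18] → X
    (2,4)@(5, 9): e=[162,56,-10] → .
    (1,5)@(3, 11): e=[142,8,58] → X
    (2,5)@(5, 11): e=[138,40,30] → X
    (3,5)@(7, 11): e=[134,72,2] → X
    (4,5)@(9, 11): e=[130,104,-26] → .
    (1,6)@(3, 13): e=[118,-8,98] → .
    (2,6)@(5, 13): e=[114,24,70] → X
    (4,6)@(9, 13): e=[106,88,14] → X
  covered (26 px):
    . . . . . . . . . .
    . . . . . . . . . .
    . . . . . . . . . .
    X . . . . . . . . .
    . X . . . . . . . .
    . X X X . . . . . .
    . . X X X . . . . .
    . . X X X X . . . .
    . . . X X X X X . .
    . . . X X X X X X .
    . . . . X X X . . .
T1:
  2·area = 112
  edge (8, 16)→(0, 16): d=(-8,0) inclusive
  edge (0, 16)→(8, 2): d=(8,-14) inclusive
  edge (8, 2)→(8, 16): d=(0,14) inclusive
    (3,2)@(7, 5): e=[88,10,14] → X
    (4,2)@(9, 5): e=[88,38,-14] → .
    (3,3)@(7, 7): e=[72,26,14] → X
    (4,3)@(9, 7): e=[72,54,-14] → .
    (2,4)@(5, 9): e=[56,14,42] → X
    (4,4)@(9, 9): e=[56,70,-14] → .
    (1,5)@(3, 11): e=[40,2,70] → X
    (4,5)@(9, 11): e=[40,86,-14] → .
    (1,6)@(3, 13): e=[24,18,70] → X
    (4,6)@(9, 13): e=[24,102,-14] → .
    (0,7)@(1, 15): e=[8,6,98] → X
    (4,7)@(9, 15): e=[8,118,-14] → .
  covered (14 px):
    . . . . . . . . . .
    . . . . . . . . . .
    . . . X . . . . . .
    . . . X . . . . . .
    . . X X . . . . . .
    . X X X . . . . . .
    . X X X . . . . . .
    X X X X . . . . . .
    . . . . . . . . . .
    . . . . . . . . . .
    . . . . . . . . . .
T2:
  2·area = 60  (B↔C swapped to make it positive)
  edge (10, 6)→(15, 4): d=(5,-2) inclusive
  edge (15, 4)→(20, 14): d=(5,10) inclusive
  edge (20, 14)→(10, 6): d=(-10,-8) inclusive
    (6,2)@(13, 5): e=[1,25,34] → X
    (7,2)@(15, 5): e=[5,5,50] → X
    (8,2)@(17, 5): e=[9,-15,66] → .
    (6,3)@(13, 7): e=[11,35,14] → X
    (8,3)@(17, 7): e=[19,-5,46] → .
    (6,4)@(13, 9): e=[21,45,-6] → .
    (7,4)@(15, 9): e=[25,25,10] → X
    (8,4)@(17, 9): e=[29,5,26] → X
    (9,4)@(19, 9): e=[33,-15,42] → .
    (7,5)@(15, 11): e=[35,35,-10] → .
    (8,5)@(17, 11): e=[39,15,6] → X
    (9,5)@(19, 11): e=[43,-5,22] → .
  covered (8 px):
    . . . . . . . . . .
    . . . . . . . . . .
    . . . . . . X X . .
    . . . . . . X X . .
    . . . . . . . X X .
    . . . . . . . . X .
    . . . . . . . . . X
    . . . . . . . . . .
    . . . . . . . . . .
    . . . . . . . . . .
    . . . . . . . . . .

Result: 48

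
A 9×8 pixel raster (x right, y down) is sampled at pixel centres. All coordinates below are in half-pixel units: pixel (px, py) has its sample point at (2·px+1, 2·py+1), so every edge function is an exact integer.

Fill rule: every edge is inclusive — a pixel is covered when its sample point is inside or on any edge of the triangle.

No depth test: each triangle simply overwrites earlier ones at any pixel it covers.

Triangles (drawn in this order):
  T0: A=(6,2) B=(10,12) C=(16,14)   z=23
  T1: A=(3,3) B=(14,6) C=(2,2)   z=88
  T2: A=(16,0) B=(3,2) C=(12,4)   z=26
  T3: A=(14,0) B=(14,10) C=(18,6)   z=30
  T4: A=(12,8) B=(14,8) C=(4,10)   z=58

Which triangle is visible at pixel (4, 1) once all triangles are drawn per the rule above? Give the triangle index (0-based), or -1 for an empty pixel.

T0:
  2·area = 52  (B↔C swapped to make it positive)
  edge (6, 2)→(16, 14): d=(10,12) inclusive
  edge (16, 14)→(10, 12): d=(-6,-2) inclusive
  edge (10, 12)→(6, 2): d=(-4,-10) inclusive
    (4,3)@(9, 7): e=[14,28,10] → X
    (5,3)@(11, 7): e=[-10,32,30] → .
    (0,4)@(1, 9): e=[130,0,-78] → .  [on edge]
    (4,4)@(9, 9): e=[34,16,2] → X
    (5,4)@(11, 9): e=[10,20,22] → X
    (6,4)@(13, 9): e=[-14,24,42] → .
    (3,5)@(7, 11): e=[78,0,-26] → .  [on edge]
    (4,5)@(9, 11): e=[54,4,-6] → .
    (5,5)@(11, 11): e=[30,8,14] → X
    (6,5)@(13, 11): e=[6,12,34] → X
    (7,5)@(15, 11): e=[-18,16,54] → .
    (5,6)@(11, 13): e=[50,-4,6] → .
    (6,6)@(13, 13): e=[26,0,26] → X  [on edge]
  covered (7 px):
    . . . . . . . . .
    . . . . . . . . .
    . . . . . . . . .
    . . . . X . . . .
    . . . . X X . . .
    . . . . . X X . .
    . . . . . . X X .
    . . . . . . . . .
T1:
  2·area = 8  (B↔C swapped to make it positive)
  edge (3, 3)→(2, 2): d=(-1,-1) inclusive
  edge (2, 2)→(14, 6): d=(12,4) inclusive
  edge (14, 6)→(3, 3): d=(-11,-3) inclusive
    (0,0)@(1, 1): e=[0,-8,16] → .  [on edge]
    (1,1)@(3, 3): e=[0,8,0] → X  [on edge]
    (2,1)@(5, 3): e=[2,0,6] → X  [on edge]
    (3,1)@(7, 3): e=[4,-8,12] → .
    (1,2)@(3, 5): e=[-2,32,-22] → .
    (2,2)@(5, 5): e=[0,24,-16] → .  [on edge]
    (5,2)@(11, 5): e=[6,0,2] → X  [on edge]
    (6,2)@(13, 5): e=[8,-8,8] → .
    (3,3)@(7, 7): e=[0,40,-32] → .  [on edge]
    (5,3)@(11, 7): e=[4,24,-20] → .
    (8,3)@(17, 7): e=[10,0,-2] → .  [on edge]
    (4,4)@(9, 9): e=[0,56,-48] → .  [on edge]
    (5,5)@(11, 11): e=[0,72,-64] → .  [on edge]
    (6,6)@(13, 13): e=[0,88,-80] → .  [on edge]
    (7,7)@(15, 15): e=[0,104,-96] → .  [on edge]
  covered (3 px):
    . . . . . . . . .
    . X X . . . . . .
    . . . . . X . . .
    . . . . . . . . .
    . . . . . . . . .
    . . . . . . . . .
    . . . . . . . . .
    . . . . . . . . .
T2:
  2·area = 44  (B↔C swapped to make it positive)
  edge (16, 0)→(12, 4): d=(-4,4) inclusive
  edge (12, 4)→(3, 2): d=(-9,-2) inclusive
  edge (3, 2)→(16, 0): d=(13,-2) inclusive
    (5,0)@(11, 1): e=[16,25,3] → X
    (6,0)@(13, 1): e=[8,29,7] → X
    (7,0)@(15, 1): e=[0,33,11] → X  [on edge]
    (8,0)@(17, 1): e=[-8,37,15] → .
    (4,1)@(9, 3): e=[16,3,25] → X
    (6,1)@(13, 3): e=[0,11,33] → X  [on edge]
    (7,1)@(15, 3): e=[-8,15,37] → .
    (4,2)@(9, 5): e=[8,-15,51] → .
    (5,2)@(11, 5): e=[0,-11,55] → .  [on edge]
    (6,2)@(13, 5): e=[-8,-7,59] → .
    (4,3)@(9, 7): e=[0,-33,77] → .  [on edge]
    (3,4)@(7, 9): e=[0,-55,99] → .  [on edge]
    (2,5)@(5, 11): e=[0,-77,121] → .  [on edge]
    (1,6)@(3, 13): e=[0,-99,143] → .  [on edge]
    (0,7)@(1, 15): e=[0,-121,165] → .  [on edge]
  covered (6 px):
    . . . . . X X X .
    . . . . X X X . .
    . . . . . . . . .
    . . . . . . . . .
    . . . . . . . . .
    . . . . . . . . .
    . . . . . . . . .
    . . . . . . . . .
T3:
  2·area = 40  (B↔C swapped to make it positive)
  edge (14, 0)→(18, 6): d=(4,6) inclusive
  edge (18, 6)→(14, 10): d=(-4,4) inclusive
  edge (14, 10)→(14, 0): d=(0,-10) inclusive
    (7,1)@(15, 3): e=[6,24,10] → X
    (8,1)@(17, 3): e=[-6,16,30] → .
    (7,2)@(15, 5): e=[14,16,10] → X
    (8,2)@(17, 5): e=[2,8,30] → X
    (7,3)@(15, 7): e=[22,8,10] → X
    (8,3)@(17, 7): e=[10,0,30] → X  [on edge]
    (7,4)@(15, 9): e=[30,0,10] → X  [on edge]
    (8,4)@(17, 9): e=[18,-8,30] → .
    (6,5)@(13, 11): e=[50,0,-10] → .  [on edge]
    (7,5)@(15, 11): e=[38,-8,10] → .
    (5,6)@(11, 13): e=[70,0,-30] → .  [on edge]
    (4,7)@(9, 15): e=[90,0,-50] → .  [on edge]
  covered (6 px):
    . . . . . . . . .
    . . . . . . . X .
    . . . . . . . X X
    . . . . . . . X X
    . . . . . . . X .
    . . . . . . . . .
    . . . . . . . . .
    . . . . . . . . .
T4:
  2·area = 4
  edge (12, 8)→(14, 8): d=(2,0) inclusive
  edge (14, 8)→(4, 10): d=(-10,2) inclusive
  edge (4, 10)→(12, 8): d=(8,-2) inclusive
    (4,4)@(9, 9): e=[2,0,2] → X  [on edge]
    (5,4)@(11, 9): e=[2,-4,6] → .
    (4,5)@(9, 11): e=[6,-20,18] → .
  covered (1 px):
    . . . . . . . . .
    . . . . . . . . .
    . . . . . . . . .
    . . . . . . . . .
    . . . . X . . . .
    . . . . . . . . .
    . . . . . . . . .
    . . . . . . . . .

Z-buffer (winner per pixel, '.' = empty):
  . . . . . 2 2 2 .
  . 1 1 . 2 2 2 3 .
  . . . . . 1 . 3 3
  . . . . 0 . . 3 3
  . . . . 4 0 . 3 .
  . . . . . 0 0 . .
  . . . . . . 0 0 .
  . . . . . . . . .

Answer: 2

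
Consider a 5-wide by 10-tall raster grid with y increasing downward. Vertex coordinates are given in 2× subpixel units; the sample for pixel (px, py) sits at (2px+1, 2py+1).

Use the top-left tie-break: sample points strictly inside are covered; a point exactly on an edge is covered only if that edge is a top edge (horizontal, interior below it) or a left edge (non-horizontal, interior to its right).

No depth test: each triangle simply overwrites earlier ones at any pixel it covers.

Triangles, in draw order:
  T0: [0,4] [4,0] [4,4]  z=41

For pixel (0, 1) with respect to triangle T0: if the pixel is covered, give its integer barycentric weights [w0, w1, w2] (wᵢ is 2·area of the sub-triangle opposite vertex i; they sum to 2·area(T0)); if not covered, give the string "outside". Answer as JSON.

T0:
  2·area = 16
  edge (0, 4)→(4, 0): d=(4,-4) top-left  bias=+0
  edge (4, 0)→(4, 4): d=(0,4) right/bottom  bias=-1
  edge (4, 4)→(0, 4): d=(-4,0) right/bottom  bias=-1
    (1,0)@(3, 1): e=[0,4,12] → █  [on edge]
    (2,0)@(5, 1): e=[8,-4,12] → ·
    (0,1)@(1, 3): e=[0,12,4] → █  [on edge]
    (2,1)@(5, 3): e=[16,-4,4] → ·
    (0,2)@(1, 5): e=[8,12,-4] → ·
    (1,2)@(3, 5): e=[16,4,-4] → ·
  covered (3 px):
    · █ · · ·
    █ █ · · ·
    · · · · ·
    · · · · ·
    · · · · ·
    · · · · ·
    · · · · ·
    · · · · ·
    · · · · ·
    · · · · ·

Final: [12,4,0]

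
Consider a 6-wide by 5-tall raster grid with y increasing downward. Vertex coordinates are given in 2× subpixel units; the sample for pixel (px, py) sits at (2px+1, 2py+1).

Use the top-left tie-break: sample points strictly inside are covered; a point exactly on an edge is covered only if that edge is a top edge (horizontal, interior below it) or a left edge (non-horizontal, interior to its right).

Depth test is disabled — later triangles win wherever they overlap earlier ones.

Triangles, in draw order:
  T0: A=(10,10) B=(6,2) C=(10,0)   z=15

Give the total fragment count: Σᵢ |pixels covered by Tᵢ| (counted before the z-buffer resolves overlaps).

T0:
  2·area = 40
  edge (10, 10)→(6, 2): d=(-4,-8) top-left  bias=+0
  edge (6, 2)→(10, 0): d=(4,-2) top-left  bias=+0
  edge (10, 0)→(10, 10): d=(0,10) right/bottom  bias=-1
    (4,0)@(9, 1): e=[28,2,10] → █
    (5,0)@(11, 1): e=[44,6,-10] → ·
    (3,1)@(7, 3): e=[4,6,30] → █
    (5,1)@(11, 3): e=[36,14,-10] → ·
    (3,2)@(7, 5): e=[-4,14,30] → ·
    (4,2)@(9, 5): e=[12,18,10] → █
    (5,2)@(11, 5): e=[28,22,-10] → ·
    (4,3)@(9, 7): e=[4,26,10] → █
    (5,3)@(11, 7): e=[20,30,-10] → ·
    (4,4)@(9, 9): e=[-4,34,10] → ·
  covered (5 px):
    · · · · █ ·
    · · · █ █ ·
    · · · · █ ·
    · · · · █ ·
    · · · · · ·

Result: 5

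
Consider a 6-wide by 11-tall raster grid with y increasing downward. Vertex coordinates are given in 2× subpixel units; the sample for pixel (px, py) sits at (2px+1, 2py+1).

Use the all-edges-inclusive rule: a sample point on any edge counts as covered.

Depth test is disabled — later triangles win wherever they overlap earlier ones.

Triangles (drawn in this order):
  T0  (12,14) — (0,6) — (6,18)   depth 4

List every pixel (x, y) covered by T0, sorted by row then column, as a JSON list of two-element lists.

T0:
  2·area = 96  (B↔C swapped to make it positive)
  edge (12, 14)→(6, 18): d=(-6,4) inclusive
  edge (6, 18)→(0, 6): d=(-6,-12) inclusive
  edge (0, 6)→(12, 14): d=(12,8) inclusive
    (0,3)@(1, 7): e=[86,6,4] → █
    (1,3)@(3, 7): e=[78,30,-12] → ·
    (0,4)@(1, 9): e=[74,-6,28] → ·
    (1,4)@(3, 9): e=[66,18,12] → █
    (2,4)@(5, 9): e=[58,42,-4] → ·
    (1,5)@(3, 11): e=[54,6,36] → █
    (2,5)@(5, 11): e=[46,30,20] → █
    (3,5)@(7, 11): e=[38,54,4] → █
    (4,5)@(9, 11): e=[30,78,-12] → ·
    (1,6)@(3, 13): e=[42,-6,60] → ·
    (2,6)@(5, 13): e=[34,18,44] → █
    (4,6)@(9, 13): e=[18,66,12] → █
  covered (12 px):
    · · · · · ·
    · · · · · ·
    · · · · · ·
    █ · · · · ·
    · █ · · · ·
    · █ █ █ · ·
    · · █ █ █ ·
    · · █ █ █ ·
    · · · █ · ·
    · · · · · ·
    · · · · · ·

Answer: [[0,3],[1,4],[1,5],[2,5],[3,5],[2,6],[3,6],[4,6],[2,7],[3,7],[4,7],[3,8]]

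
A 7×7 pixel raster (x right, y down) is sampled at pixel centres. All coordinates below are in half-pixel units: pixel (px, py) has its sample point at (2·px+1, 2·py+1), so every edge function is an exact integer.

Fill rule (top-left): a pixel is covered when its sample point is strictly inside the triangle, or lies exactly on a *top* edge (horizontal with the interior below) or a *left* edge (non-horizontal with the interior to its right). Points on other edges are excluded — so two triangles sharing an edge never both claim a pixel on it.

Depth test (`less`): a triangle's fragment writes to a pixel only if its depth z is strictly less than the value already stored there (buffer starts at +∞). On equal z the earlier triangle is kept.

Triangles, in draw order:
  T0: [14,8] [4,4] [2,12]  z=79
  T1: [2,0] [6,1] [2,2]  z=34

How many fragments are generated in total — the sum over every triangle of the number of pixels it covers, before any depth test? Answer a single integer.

T0:
  2·area = 88  (B↔C swapped to make it positive)
  edge (14, 8)→(2, 12): d=(-12,4) right/bottom  bias=-1
  edge (2, 12)→(4, 4): d=(2,-8) top-left  bias=+0
  edge (4, 4)→(14, 8): d=(10,4) right/bottom  bias=-1
    (2,2)@(5, 5): e=[72,10,6] → █
    (3,2)@(7, 5): e=[64,26,-2] → ·
    (2,3)@(5, 7): e=[48,14,26] → █
    (3,3)@(7, 7): e=[40,30,18] → █
    (4,3)@(9, 7): e=[32,46,10] → █
    (5,3)@(11, 7): e=[24,62,2] → █
    (6,3)@(13, 7): e=[16,78,-6] → ·
    (1,4)@(3, 9): e=[32,2,54] → █
    (5,4)@(11, 9): e=[0,66,22] → ·  [on edge]
    (1,5)@(3, 11): e=[8,6,74] → █
    (2,5)@(5, 11): e=[0,22,66] → ·  [on edge]
    (3,5)@(7, 11): e=[-8,38,58] → ·
  covered (10 px):
    · · · · · · ·
    · · · · · · ·
    · · █ · · · ·
    · · █ █ █ █ ·
    · █ █ █ █ · ·
    · █ · · · · ·
    · · · · · · ·
T1:
  2·area = 8
  edge (2, 0)→(6, 1): d=(4,1) right/bottom  bias=-1
  edge (6, 1)→(2, 2): d=(-4,1) right/bottom  bias=-1
  edge (2, 2)→(2, 0): d=(0,-2) top-left  bias=+0
    (1,0)@(3, 1): e=[3,3,2] → █
    (2,0)@(5, 1): e=[1,1,6] → █
    (3,0)@(7, 1): e=[-1,-1,10] → ·
    (1,1)@(3, 3): e=[11,-5,2] → ·
    (2,1)@(5, 3): e=[9,-7,6] → ·
  covered (2 px):
    · █ █ · · · ·
    · · · · · · ·
    · · · · · · ·
    · · · · · · ·
    · · · · · · ·
    · · · · · · ·
    · · · · · · ·

Final: 12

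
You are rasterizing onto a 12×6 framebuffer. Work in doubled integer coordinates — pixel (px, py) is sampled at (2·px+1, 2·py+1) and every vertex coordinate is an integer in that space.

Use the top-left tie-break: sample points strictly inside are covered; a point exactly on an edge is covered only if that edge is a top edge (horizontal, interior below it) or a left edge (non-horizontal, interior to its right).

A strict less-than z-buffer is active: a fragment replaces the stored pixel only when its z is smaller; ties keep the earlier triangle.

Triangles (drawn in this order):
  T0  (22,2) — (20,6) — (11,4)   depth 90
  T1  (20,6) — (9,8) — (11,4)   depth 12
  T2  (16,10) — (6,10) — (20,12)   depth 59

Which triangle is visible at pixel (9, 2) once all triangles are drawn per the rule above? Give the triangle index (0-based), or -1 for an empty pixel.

T0:
  2·area = 40
  edge (22, 2)→(20, 6): d=(-2,4) right/bottom  bias=-1
  edge (20, 6)→(11, 4): d=(-9,-2) top-left  bias=+0
  edge (11, 4)→(22, 2): d=(11,-2) top-left  bias=+0
    (8,1)@(17, 3): e=[18,21,1] → █
    (9,1)@(19, 3): e=[10,25,5] → █
    (10,1)@(21, 3): e=[2,29,9] → █
    (11,1)@(23, 3): e=[-6,33,13] → ·
    (8,2)@(17, 5): e=[14,3,23] → █
    (10,2)@(21, 5): e=[-2,11,31] → ·
    (8,3)@(17, 7): e=[10,-15,45] → ·
    (9,3)@(19, 7): e=[2,-11,49] → ·
  covered (5 px):
    · · · · · · · · · · · ·
    · · · · · · · · █ █ █ ·
    · · · · · · · · █ █ · ·
    · · · · · · · · · · · ·
    · · · · · · · · · · · ·
    · · · · · · · · · · · ·
T1:
  2·area = 40
  edge (20, 6)→(9, 8): d=(-11,2) right/bottom  bias=-1
  edge (9, 8)→(11, 4): d=(2,-4) top-left  bias=+0
  edge (11, 4)→(20, 6): d=(9,2) right/bottom  bias=-1
    (5,2)@(11, 5): e=[29,2,9] → █
    (6,2)@(13, 5): e=[25,10,5] → █
    (7,2)@(15, 5): e=[21,18,1] → █
    (8,2)@(17, 5): e=[17,26,-3] → ·
    (5,3)@(11, 7): e=[7,6,27] → █
    (7,3)@(15, 7): e=[-1,22,19] → ·
    (5,4)@(11, 9): e=[-15,10,45] → ·
    (6,4)@(13, 9): e=[-19,18,41] → ·
  covered (5 px):
    · · · · · · · · · · · ·
    · · · · · · · · · · · ·
    · · · · · █ █ █ · · · ·
    · · · · · █ █ · · · · ·
    · · · · · · · · · · · ·
    · · · · · · · · · · · ·
T2:
  2·area = 20  (B↔C swapped to make it positive)
  edge (16, 10)→(20, 12): d=(4,2) right/bottom  bias=-1
  edge (20, 12)→(6, 10): d=(-14,-2) top-left  bias=+0
  edge (6, 10)→(16, 10): d=(10,0) top-left  bias=+0
    (6,5)@(13, 11): e=[10,0,10] → █  [on edge]
    (7,5)@(15, 11): e=[6,4,10] → █
    (8,5)@(17, 11): e=[2,8,10] → █
    (9,5)@(19, 11): e=[-2,12,10] → ·
  covered (3 px):
    · · · · · · · · · · · ·
    · · · · · · · · · · · ·
    · · · · · · · · · · · ·
    · · · · · · · · · · · ·
    · · · · · · · · · · · ·
    · · · · · · █ █ █ · · ·

Z-buffer (winner per pixel, '.' = empty):
  . . . . . . . . . . . .
  . . . . . . . . 0 0 0 .
  . . . . . 1 1 1 0 0 . .
  . . . . . 1 1 . . . . .
  . . . . . . . . . . . .
  . . . . . . 2 2 2 . . .

Final: 0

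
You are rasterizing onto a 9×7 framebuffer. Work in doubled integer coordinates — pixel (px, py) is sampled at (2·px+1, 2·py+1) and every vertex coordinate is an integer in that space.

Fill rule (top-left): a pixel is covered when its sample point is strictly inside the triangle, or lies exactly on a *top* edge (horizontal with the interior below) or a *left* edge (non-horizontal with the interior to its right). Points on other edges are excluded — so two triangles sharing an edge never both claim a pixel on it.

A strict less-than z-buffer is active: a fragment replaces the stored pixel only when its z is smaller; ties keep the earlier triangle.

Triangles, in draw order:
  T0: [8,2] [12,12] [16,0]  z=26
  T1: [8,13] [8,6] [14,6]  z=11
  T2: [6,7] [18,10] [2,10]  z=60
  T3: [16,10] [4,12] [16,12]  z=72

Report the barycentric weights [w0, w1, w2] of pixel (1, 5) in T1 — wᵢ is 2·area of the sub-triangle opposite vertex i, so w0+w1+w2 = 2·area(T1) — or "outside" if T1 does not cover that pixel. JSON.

T0:
  2·area = 88  (B↔C swapped to make it positive)
  edge (8, 2)→(16, 0): d=(8,-2) top-left  bias=+0
  edge (16, 0)→(12, 12): d=(-4,12) right/bottom  bias=-1
  edge (12, 12)→(8, 2): d=(-4,-10) top-left  bias=+0
    (6,0)@(13, 1): e=[2,32,54] → X
    (7,0)@(15, 1): e=[6,8,74] → X
    (8,0)@(17, 1): e=[10,-16,94] → .
    (4,1)@(9, 3): e=[10,72,6] → X
    (5,1)@(11, 3): e=[14,48,26] → X
    (7,1)@(15, 3): e=[22,0,66] → .  [on edge]
    (4,2)@(9, 5): e=[26,64,-2] → .
    (5,2)@(11, 5): e=[30,40,18] → X
    (7,2)@(15, 5): e=[38,-8,58] → .
    (5,3)@(11, 7): e=[46,32,10] → X
    (7,3)@(15, 7): e=[54,-16,50] → .
    (5,4)@(11, 9): e=[62,24,2] → X
    (6,4)@(13, 9): e=[66,0,22] → .  [on edge]
  covered (10 px):
    . . . . . . X X .
    . . . . X X X . .
    . . . . . X X . .
    . . . . . X X . .
    . . . . . X . . .
    . . . . . . . . .
    . . . . . . . . .
T1:
  2·area = 42
  edge (8, 13)→(8, 6): d=(0,-7) top-left  bias=+0
  edge (8, 6)→(14, 6): d=(6,0) top-left  bias=+0
  edge (14, 6)→(8, 13): d=(-6,7) right/bottom  bias=-1
    (4,3)@(9, 7): e=[7,6,29] → X
    (5,3)@(11, 7): e=[21,6,15] → X
    (6,3)@(13, 7): e=[35,6,1] → X
    (7,3)@(15, 7): e=[49,6,-13] → .
    (4,4)@(9, 9): e=[7,18,17] → X
    (6,4)@(13, 9): e=[35,18,-11] → .
    (4,5)@(9, 11): e=[7,30,5] → X
    (5,5)@(11, 11): e=[21,30,-9] → .
    (4,6)@(9, 13): e=[7,42,-7] → .
  covered (6 px):
    . . . . . . . . .
    . . . . . . . . .
    . . . . . . . . .
    . . . . X X X . .
    . . . . X X . . .
    . . . . X . . . .
    . . . . . . . . .
T2:
  2·area = 48
  edge (6, 7)→(18, 10): d=(12,3) right/bottom  bias=-1
  edge (18, 10)→(2, 10): d=(-16,0) right/bottom  bias=-1
  edge (2, 10)→(6, 7): d=(4,-3) top-left  bias=+0
    (2,4)@(5, 9): e=[27,16,5] → X
    (3,4)@(7, 9): e=[21,16,11] → X
    (4,4)@(9, 9): e=[15,16,17] → X
    (5,4)@(11, 9): e=[9,16,23] → X
    (6,4)@(13, 9): e=[3,16,29] → X
    (7,4)@(15, 9): e=[-3,16,35] → .
    (2,5)@(5, 11): e=[51,-16,13] → .
    (3,5)@(7, 11): e=[45,-16,19] → .
    (4,5)@(9, 11): e=[39,-16,25] → .
    (5,5)@(11, 11): e=[33,-16,31] → .
    (6,5)@(13, 11): e=[27,-16,37] → .
  covered (5 px):
    . . . . . . . . .
    . . . . . . . . .
    . . . . . . . . .
    . . . . . . . . .
    . . X X X X X . .
    . . . . . . . . .
    . . . . . . . . .
T3:
  2·area = 24  (B↔C swapped to make it positive)
  edge (16, 10)→(16, 12): d=(0,2) right/bottom  bias=-1
  edge (16, 12)→(4, 12): d=(-12,0) right/bottom  bias=-1
  edge (4, 12)→(16, 10): d=(12,-2) top-left  bias=+0
    (5,5)@(11, 11): e=[10,12,2] → X
    (6,5)@(13, 11): e=[6,12,6] → X
    (7,5)@(15, 11): e=[2,12,10] → X
    (8,5)@(17, 11): e=[-2,12,14] → .
    (5,6)@(11, 13): e=[10,-12,26] → .
    (6,6)@(13, 13): e=[6,-12,30] → .
    (7,6)@(15, 13): e=[2,-12,34] → .
  covered (3 px):
    . . . . . . . . .
    . . . . . . . . .
    . . . . . . . . .
    . . . . . . . . .
    . . . . . . . . .
    . . . . . X X X .
    . . . . . . . . .

Result: "outside"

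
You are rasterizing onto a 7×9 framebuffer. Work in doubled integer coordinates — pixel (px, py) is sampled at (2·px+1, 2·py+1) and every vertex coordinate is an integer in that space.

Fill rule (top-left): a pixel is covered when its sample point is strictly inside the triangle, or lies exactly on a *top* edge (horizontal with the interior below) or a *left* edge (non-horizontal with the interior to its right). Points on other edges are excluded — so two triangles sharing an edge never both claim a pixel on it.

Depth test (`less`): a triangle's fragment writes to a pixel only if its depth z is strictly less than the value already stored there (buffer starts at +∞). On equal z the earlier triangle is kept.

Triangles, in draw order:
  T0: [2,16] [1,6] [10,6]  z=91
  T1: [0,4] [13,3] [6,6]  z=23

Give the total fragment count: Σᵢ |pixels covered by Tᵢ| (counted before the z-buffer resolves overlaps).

T0:
  2·area = 90
  edge (2, 16)→(1, 6): d=(-1,-10) top-left  bias=+0
  edge (1, 6)→(10, 6): d=(9,0) top-left  bias=+0
  edge (10, 6)→(2, 16): d=(-8,10) right/bottom  bias=-1
    (1,3)@(3, 7): e=[19,9,62] → X
    (2,3)@(5, 7): e=[39,9,42] → X
    (3,3)@(7, 7): e=[59,9,22] → X
    (4,3)@(9, 7): e=[79,9,2] → X
    (5,3)@(11, 7): e=[99,9,-18] → .
    (1,4)@(3, 9): e=[17,27,46] → X
    (4,4)@(9, 9): e=[77,27,-14] → .
    (1,5)@(3, 11): e=[15,45,30] → X
    (3,5)@(7, 11): e=[55,45,-10] → .
    (1,6)@(3, 13): e=[13,63,14] → X
    (2,6)@(5, 13): e=[33,63,-6] → .
    (1,7)@(3, 15): e=[11,81,-2] → .
  covered (10 px):
    . . . . . . .
    . . . . . . .
    . . . . . . .
    . X X X X . .
    . X X X . . .
    . X X . . . .
    . X . . . . .
    . . . . . . .
    . . . . . . .
T1:
  2·area = 32
  edge (0, 4)→(13, 3): d=(13,-1) top-left  bias=+0
  edge (13, 3)→(6, 6): d=(-7,3) right/bottom  bias=-1
  edge (6, 6)→(0, 4): d=(-6,-2) top-left  bias=+0
    (6,1)@(13, 3): e=[0,0,32] → .  [on edge]
    (1,2)@(3, 5): e=[16,16,0] → X  [on edge]
    (2,2)@(5, 5): e=[18,10,4] → X
    (3,2)@(7, 5): e=[20,4,8] → X
    (4,2)@(9, 5): e=[22,-2,12] → .
    (1,3)@(3, 7): e=[42,2,-12] → .
    (2,3)@(5, 7): e=[44,-4,-8] → .
    (3,3)@(7, 7): e=[46,-10,-4] → .
    (4,3)@(9, 7): e=[48,-16,0] → .  [on edge]
  covered (3 px):
    . . . . . . .
    . . . . . . .
    . X X X . . .
    . . . . . . .
    . . . . . . .
    . . . . . . .
    . . . . . . .
    . . . . . . .
    . . . . . . .

Final: 13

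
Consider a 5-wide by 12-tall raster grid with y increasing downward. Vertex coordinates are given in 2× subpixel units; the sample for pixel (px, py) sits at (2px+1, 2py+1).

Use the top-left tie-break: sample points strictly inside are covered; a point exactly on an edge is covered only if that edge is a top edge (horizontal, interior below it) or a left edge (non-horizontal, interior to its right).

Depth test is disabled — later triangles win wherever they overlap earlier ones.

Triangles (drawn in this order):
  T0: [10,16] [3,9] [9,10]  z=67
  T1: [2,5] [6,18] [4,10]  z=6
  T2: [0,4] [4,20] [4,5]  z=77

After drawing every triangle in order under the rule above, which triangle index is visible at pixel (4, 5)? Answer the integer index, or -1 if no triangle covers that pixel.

T0:
  2·area = 35
  edge (10, 16)→(3, 9): d=(-7,-7) top-left  bias=+0
  edge (3, 9)→(9, 10): d=(6,1) right/bottom  bias=-1
  edge (9, 10)→(10, 16): d=(1,6) right/bottom  bias=-1
    (0,3)@(1, 7): e=[0,-10,45] → ·  [on edge]
    (1,4)@(3, 9): e=[0,0,35] → ·  [on edge]
    (2,5)@(5, 11): e=[0,10,25] → #  [on edge]
    (3,5)@(7, 11): e=[14,8,13] → #
    (4,5)@(9, 11): e=[28,6,1] → #
    (2,6)@(5, 13): e=[-14,22,27] → ·
    (3,6)@(7, 13): e=[0,20,15] → #  [on edge]
    (3,7)@(7, 15): e=[-14,32,17] → ·
    (4,7)@(9, 15): e=[0,30,5] → #  [on edge]
    (4,8)@(9, 17): e=[-14,42,7] → ·
  covered (6 px):
    · · · · ·
    · · · · ·
    · · · · ·
    · · · · ·
    · · · · ·
    · · # # #
    · · · # #
    · · · · #
    · · · · ·
    · · · · ·
    · · · · ·
    · · · · ·
T1:
  2·area = 6  (B↔C swapped to make it positive)
  edge (2, 5)→(4, 10): d=(2,5) right/bottom  bias=-1
  edge (4, 10)→(6, 18): d=(2,8) right/bottom  bias=-1
  edge (6, 18)→(2, 5): d=(-4,-13) top-left  bias=+0
  covered (0 px):
    · · · · ·
    · · · · ·
    · · · · ·
    · · · · ·
    · · · · ·
    · · · · ·
    · · · · ·
    · · · · ·
    · · · · ·
    · · · · ·
    · · · · ·
    · · · · ·
T2:
  2·area = 60  (B↔C swapped to make it positive)
  edge (0, 4)→(4, 5): d=(4,1) right/bottom  bias=-1
  edge (4, 5)→(4, 20): d=(0,15) right/bottom  bias=-1
  edge (4, 20)→(0, 4): d=(-4,-16) top-left  bias=+0
    (0,2)@(1, 5): e=[3,45,12] → #
    (1,2)@(3, 5): e=[1,15,44] → #
    (2,2)@(5, 5): e=[-1,-15,76] → ·
    (0,3)@(1, 7): e=[11,45,4] → #
    (2,3)@(5, 7): e=[7,-15,68] → ·
    (0,4)@(1, 9): e=[19,45,-4] → ·
    (1,4)@(3, 9): e=[17,15,28] → #
    (2,4)@(5, 9): e=[15,-15,60] → ·
    (1,5)@(3, 11): e=[25,15,20] → #
    (2,5)@(5, 11): e=[23,-15,52] → ·
    (1,6)@(3, 13): e=[33,15,12] → #
    (2,6)@(5, 13): e=[31,-15,44] → ·
  covered (8 px):
    · · · · ·
    · · · · ·
    # # · · ·
    # # · · ·
    · # · · ·
    · # · · ·
    · # · · ·
    · # · · ·
    · · · · ·
    · · · · ·
    · · · · ·
    · · · · ·

Z-buffer (winner per pixel, '.' = empty):
  . . . . .
  . . . . .
  2 2 . . .
  2 2 . . .
  . 2 . . .
  . 2 0 0 0
  . 2 . 0 0
  . 2 . . 0
  . . . . .
  . . . . .
  . . . . .
  . . . . .

Answer: 0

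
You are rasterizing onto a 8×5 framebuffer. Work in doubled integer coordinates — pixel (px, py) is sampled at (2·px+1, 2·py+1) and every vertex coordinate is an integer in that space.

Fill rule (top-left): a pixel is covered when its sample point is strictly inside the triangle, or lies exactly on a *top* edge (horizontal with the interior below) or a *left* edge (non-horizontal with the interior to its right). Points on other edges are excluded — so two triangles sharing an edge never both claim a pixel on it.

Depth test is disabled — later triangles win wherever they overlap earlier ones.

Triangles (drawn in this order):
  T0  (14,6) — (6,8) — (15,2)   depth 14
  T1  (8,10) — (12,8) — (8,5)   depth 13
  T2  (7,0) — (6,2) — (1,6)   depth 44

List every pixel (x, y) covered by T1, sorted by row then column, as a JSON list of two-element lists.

T0:
  2·area = 30
  edge (14, 6)→(6, 8): d=(-8,2) right/bottom  bias=-1
  edge (6, 8)→(15, 2): d=(9,-6) top-left  bias=+0
  edge (15, 2)→(14, 6): d=(-1,4) right/bottom  bias=-1
    (5,2)@(11, 5): e=[14,3,13] → X
    (6,2)@(13, 5): e=[10,15,5] → X
    (7,2)@(15, 5): e=[6,27,-3] → .
    (4,3)@(9, 7): e=[2,9,19] → X
    (5,3)@(11, 7): e=[-2,21,11] → .
    (6,3)@(13, 7): e=[-6,33,3] → .
    (4,4)@(9, 9): e=[-14,27,17] → .
  covered (3 px):
    . . . . . . . .
    . . . . . . . .
    . . . . . X X .
    . . . . X . . .
    . . . . . . . .
T1:
  2·area = 20  (B↔C swapped to make it positive)
  edge (8, 10)→(8, 5): d=(0,-5) top-left  bias=+0
  edge (8, 5)→(12, 8): d=(4,3) right/bottom  bias=-1
  edge (12, 8)→(8, 10): d=(-4,2) right/bottom  bias=-1
    (4,3)@(9, 7): e=[5,5,10] → X
    (5,3)@(11, 7): e=[15,-1,6] → .
    (4,4)@(9, 9): e=[5,13,2] → X
    (5,4)@(11, 9): e=[15,7,-2] → .
  covered (2 px):
    . . . . . . . .
    . . . . . . . .
    . . . . . . . .
    . . . . X . . .
    . . . . X . . .
T2:
  2·area = 6
  edge (7, 0)→(6, 2): d=(-1,2) right/bottom  bias=-1
  edge (6, 2)→(1, 6): d=(-5,4) right/bottom  bias=-1
  edge (1, 6)→(7, 0): d=(6,-6) top-left  bias=+0
  covered (0 px):
    . . . . . . . .
    . . . . . . . .
    . . . . . . . .
    . . . . . . . .
    . . . . . . . .

Answer: [[4,3],[4,4]]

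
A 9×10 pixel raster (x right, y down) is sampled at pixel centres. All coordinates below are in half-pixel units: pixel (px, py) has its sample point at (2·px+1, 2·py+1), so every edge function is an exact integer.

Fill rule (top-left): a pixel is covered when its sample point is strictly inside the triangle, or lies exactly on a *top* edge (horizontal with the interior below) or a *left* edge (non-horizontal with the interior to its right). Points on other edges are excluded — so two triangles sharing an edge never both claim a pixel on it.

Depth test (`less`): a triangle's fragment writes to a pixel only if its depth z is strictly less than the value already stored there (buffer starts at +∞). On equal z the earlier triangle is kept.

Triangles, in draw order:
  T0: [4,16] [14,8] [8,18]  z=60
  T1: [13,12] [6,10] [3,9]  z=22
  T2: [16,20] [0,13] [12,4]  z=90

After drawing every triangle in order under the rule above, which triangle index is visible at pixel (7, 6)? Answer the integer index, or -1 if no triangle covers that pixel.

T0:
  2·area = 52
  edge (4, 16)→(14, 8): d=(10,-8) top-left  bias=+0
  edge (14, 8)→(8, 18): d=(-6,10) right/bottom  bias=-1
  edge (8, 18)→(4, 16): d=(-4,-2) top-left  bias=+0
    (8,1)@(17, 3): e=[-26,0,78] → ·  [on edge]
    (6,4)@(13, 9): e=[2,4,46] → #
    (7,4)@(15, 9): e=[18,-16,50] → ·
    (5,5)@(11, 11): e=[6,12,34] → #
    (6,5)@(13, 11): e=[22,-8,38] → ·
    (4,6)@(9, 13): e=[10,20,22] → #
    (5,6)@(11, 13): e=[26,0,26] → ·  [on edge]
    (3,7)@(7, 15): e=[14,28,10] → #
    (5,7)@(11, 15): e=[46,-12,18] → ·
    (3,8)@(7, 17): e=[34,16,2] → #
    (4,8)@(9, 17): e=[50,-4,6] → ·
    (3,9)@(7, 19): e=[54,4,-6] → ·
  covered (6 px):
    · · · · · · · · ·
    · · · · · · · · ·
    · · · · · · · · ·
    · · · · · · · · ·
    · · · · · · # · ·
    · · · · · # · · ·
    · · · · # · · · ·
    · · · # # · · · ·
    · · · # · · · · ·
    · · · · · · · · ·
T1:
  2·area = 1
  edge (13, 12)→(6, 10): d=(-7,-2) top-left  bias=+0
  edge (6, 10)→(3, 9): d=(-3,-1) top-left  bias=+0
  edge (3, 9)→(13, 12): d=(10,3) right/bottom  bias=-1
    (1,4)@(3, 9): e=[1,0,0] → ·  [on edge]
    (4,5)@(9, 11): e=[-1,0,2] → ·  [on edge]
    (7,6)@(15, 13): e=[-3,0,4] → ·  [on edge]
  covered (0 px):
    · · · · · · · · ·
    · · · · · · · · ·
    · · · · · · · · ·
    · · · · · · · · ·
    · · · · · · · · ·
    · · · · · · · · ·
    · · · · · · · · ·
    · · · · · · · · ·
    · · · · · · · · ·
    · · · · · · · · ·
T2:
  2·area = 228
  edge (16, 20)→(0, 13): d=(-16,-7) top-left  bias=+0
  edge (0, 13)→(12, 4): d=(12,-9) top-left  bias=+0
  edge (12, 4)→(16, 20): d=(4,16) right/bottom  bias=-1
    (5,2)@(11, 5): e=[205,3,20] → #
    (6,2)@(13, 5): e=[219,21,-12] → ·
    (4,3)@(9, 7): e=[159,9,60] → #
    (6,3)@(13, 7): e=[187,45,-4] → ·
    (3,4)@(7, 9): e=[113,15,100] → #
    (6,4)@(13, 9): e=[155,69,4] → #
    (7,4)@(15, 9): e=[169,87,-28] → ·
    (1,5)@(3, 11): e=[53,3,172] → #
    (2,5)@(5, 11): e=[67,21,140] → #
    (7,5)@(15, 11): e=[137,111,-20] → ·
    (0,6)@(1, 13): e=[7,9,212] → #
    (7,6)@(15, 13): e=[105,135,-12] → ·
  covered (29 px):
    · · · · · · · · ·
    · · · · · · · · ·
    · · · · · # · · ·
    · · · · # # · · ·
    · · · # # # # · ·
    · # # # # # # · ·
    # # # # # # # · ·
    · · # # # # # · ·
    · · · · · # # # ·
    · · · · · · · # ·

Z-buffer (winner per pixel, '.' = empty):
  . . . . . . . . .
  . . . . . . . . .
  . . . . . 2 . . .
  . . . . 2 2 . . .
  . . . 2 2 2 0 . .
  . 2 2 2 2 0 2 . .
  2 2 2 2 0 2 2 . .
  . . 2 0 0 2 2 . .
  . . . 0 . 2 2 2 .
  . . . . . . . 2 .

Answer: -1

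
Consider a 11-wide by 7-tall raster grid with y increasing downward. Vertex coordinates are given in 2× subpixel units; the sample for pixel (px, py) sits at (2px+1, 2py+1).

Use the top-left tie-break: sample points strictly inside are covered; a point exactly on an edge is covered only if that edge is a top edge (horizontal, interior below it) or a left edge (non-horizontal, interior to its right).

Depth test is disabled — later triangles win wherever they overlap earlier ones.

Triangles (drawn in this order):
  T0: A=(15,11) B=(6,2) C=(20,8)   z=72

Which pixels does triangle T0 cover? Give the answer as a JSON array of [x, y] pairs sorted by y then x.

T0:
  2·area = 72
  edge (15, 11)→(6, 2): d=(-9,-9) top-left  bias=+0
  edge (6, 2)→(20, 8): d=(14,6) right/bottom  bias=-1
  edge (20, 8)→(15, 11): d=(-5,3) right/bottom  bias=-1
    (2,0)@(5, 1): e=[0,-8,80] → ·  [on edge]
    (3,1)@(7, 3): e=[0,8,64] → #  [on edge]
    (4,1)@(9, 3): e=[18,-4,58] → ·
    (3,2)@(7, 5): e=[-18,36,54] → ·
    (4,2)@(9, 5): e=[0,24,48] → #  [on edge]
    (5,2)@(11, 5): e=[18,12,42] → #
    (6,2)@(13, 5): e=[36,0,36] → ·  [on edge]
    (4,3)@(9, 7): e=[-18,52,38] → ·
    (5,3)@(11, 7): e=[0,40,32] → #  [on edge]
    (6,3)@(13, 7): e=[18,28,26] → #
    (7,3)@(15, 7): e=[36,16,20] → #
    (8,3)@(17, 7): e=[54,4,14] → #
    (6,4)@(13, 9): e=[0,56,16] → #  [on edge]
    (7,5)@(15, 11): e=[0,72,0] → ·  [on edge]
    (8,6)@(17, 13): e=[0,88,-16] → ·  [on edge]
  covered (10 px):
    · · · · · · · · · · ·
    · · · # · · · · · · ·
    · · · · # # · · · · ·
    · · · · · # # # # · ·
    · · · · · · # # # · ·
    · · · · · · · · · · ·
    · · · · · · · · · · ·

Final: [[3,1],[4,2],[5,2],[5,3],[6,3],[7,3],[8,3],[6,4],[7,4],[8,4]]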